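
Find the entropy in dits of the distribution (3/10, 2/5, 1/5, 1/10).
0.5558 dits

Shannon entropy is H(X) = -Σ p(x) log p(x).

For P = (3/10, 2/5, 1/5, 1/10):
H = -3/10 × log_10(3/10) -2/5 × log_10(2/5) -1/5 × log_10(1/5) -1/10 × log_10(1/10)
H = 0.5558 dits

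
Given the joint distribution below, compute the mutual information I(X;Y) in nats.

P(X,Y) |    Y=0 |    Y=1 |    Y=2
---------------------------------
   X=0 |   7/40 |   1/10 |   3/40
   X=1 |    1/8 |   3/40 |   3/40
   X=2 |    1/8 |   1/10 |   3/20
0.0174 nats

Mutual information: I(X;Y) = H(X) + H(Y) - H(X,Y)

Marginals:
P(X) = (7/20, 11/40, 3/8), H(X) = 1.0903 nats
P(Y) = (17/40, 11/40, 3/10), H(Y) = 1.0799 nats

Joint entropy: H(X,Y) = 2.1528 nats

I(X;Y) = 1.0903 + 1.0799 - 2.1528 = 0.0174 nats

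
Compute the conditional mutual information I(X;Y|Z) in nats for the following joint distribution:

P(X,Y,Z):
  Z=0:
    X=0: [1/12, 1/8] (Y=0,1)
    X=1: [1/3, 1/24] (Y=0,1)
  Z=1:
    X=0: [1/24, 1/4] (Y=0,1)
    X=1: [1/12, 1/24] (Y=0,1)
0.1333 nats

Conditional mutual information: I(X;Y|Z) = H(X|Z) + H(Y|Z) - H(X,Y|Z)

H(Z) = 0.6792
H(X,Z) = 1.3139 → H(X|Z) = 0.6347
H(Y,Z) = 1.2827 → H(Y|Z) = 0.6035
H(X,Y,Z) = 1.7841 → H(X,Y|Z) = 1.1049

I(X;Y|Z) = 0.6347 + 0.6035 - 1.1049 = 0.1333 nats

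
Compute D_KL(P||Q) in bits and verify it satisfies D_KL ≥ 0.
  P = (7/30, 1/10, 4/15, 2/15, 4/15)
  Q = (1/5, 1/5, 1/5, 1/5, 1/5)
0.0952 bits

KL divergence satisfies the Gibbs inequality: D_KL(P||Q) ≥ 0 for all distributions P, Q.

D_KL(P||Q) = Σ p(x) log(p(x)/q(x))
Term by term:
  x=0: 7/30 × log_2[(7/30)/(1/5)] = 0.0519
  x=1: 1/10 × log_2[(1/10)/(1/5)] = -0.1000
  x=2: 4/15 × log_2[(4/15)/(1/5)] = 0.1107
  x=3: 2/15 × log_2[(2/15)/(1/5)] = -0.0780
  x=4: 4/15 × log_2[(4/15)/(1/5)] = 0.1107
D_KL(P||Q) = 0.0952 bits

D_KL(P||Q) = 0.0952 ≥ 0 ✓

This non-negativity is a fundamental property: relative entropy cannot be negative because it measures how different Q is from P.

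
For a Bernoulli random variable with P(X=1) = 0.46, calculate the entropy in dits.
0.2996 dits

The binary entropy function is:
H(p) = -p log(p) - (1-p) log(1-p)

H(0.46) = -0.46 × log_10(0.46) - 0.54 × log_10(0.54)
H(0.46) = 0.2996 dits

Note: Binary entropy is maximized at p=0.5 (H=1 bit) and minimized at p=0 or p=1 (H=0).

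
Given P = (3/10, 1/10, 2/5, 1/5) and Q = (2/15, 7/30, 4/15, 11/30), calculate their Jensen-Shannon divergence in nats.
0.0493 nats

Jensen-Shannon divergence is:
JSD(P||Q) = 0.5 × D_KL(P||M) + 0.5 × D_KL(Q||M)
where M = 0.5 × (P + Q) is the mixture distribution.

M = 0.5 × (3/10, 1/10, 2/5, 1/5) + 0.5 × (2/15, 7/30, 4/15, 11/30) = (0.216667, 1/6, 1/3, 0.283333)

D_KL(P||M) = 0.0498 nats
D_KL(Q||M) = 0.0488 nats

JSD(P||Q) = 0.5 × 0.0498 + 0.5 × 0.0488 = 0.0493 nats

Unlike KL divergence, JSD is symmetric and bounded: 0 ≤ JSD ≤ log(2).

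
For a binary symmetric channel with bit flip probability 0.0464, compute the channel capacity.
0.7291 bits

For a binary symmetric channel (BSC) with error probability p:
Capacity C = 1 - H(p) bits per symbol

where H(p) = -p log₂(p) - (1-p) log₂(1-p) is the binary entropy function.

H(0.0464) = 0.2709 bits
C = 1 - 0.2709 = 0.7291 bits per symbol

This means we can reliably transmit up to 0.7291 bits of information per channel use.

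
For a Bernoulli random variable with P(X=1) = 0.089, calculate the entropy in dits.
0.1304 dits

The binary entropy function is:
H(p) = -p log(p) - (1-p) log(1-p)

H(0.089) = -0.089 × log_10(0.089) - 0.911 × log_10(0.911)
H(0.089) = 0.1304 dits

Note: Binary entropy is maximized at p=0.5 (H=1 bit) and minimized at p=0 or p=1 (H=0).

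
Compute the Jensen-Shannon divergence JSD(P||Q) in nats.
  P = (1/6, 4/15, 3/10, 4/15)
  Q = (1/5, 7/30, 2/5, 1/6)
0.0107 nats

Jensen-Shannon divergence is:
JSD(P||Q) = 0.5 × D_KL(P||M) + 0.5 × D_KL(Q||M)
where M = 0.5 × (P + Q) is the mixture distribution.

M = 0.5 × (1/6, 4/15, 3/10, 4/15) + 0.5 × (1/5, 7/30, 2/5, 1/6) = (0.183333, 1/4, 7/20, 0.216667)

D_KL(P||M) = 0.0105 nats
D_KL(Q||M) = 0.0110 nats

JSD(P||Q) = 0.5 × 0.0105 + 0.5 × 0.0110 = 0.0107 nats

Unlike KL divergence, JSD is symmetric and bounded: 0 ≤ JSD ≤ log(2).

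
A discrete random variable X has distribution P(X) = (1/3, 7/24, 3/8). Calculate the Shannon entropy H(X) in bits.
1.5774 bits

Shannon entropy is H(X) = -Σ p(x) log p(x).

For P = (1/3, 7/24, 3/8):
H = -1/3 × log_2(1/3) -7/24 × log_2(7/24) -3/8 × log_2(3/8)
H = 1.5774 bits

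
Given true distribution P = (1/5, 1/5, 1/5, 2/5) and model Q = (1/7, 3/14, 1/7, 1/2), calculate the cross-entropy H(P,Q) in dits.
0.5923 dits

Cross-entropy: H(P,Q) = -Σ p(x) log q(x)

Alternatively: H(P,Q) = H(P) + D_KL(P||Q)
H(P) = 0.5786 dits
D_KL(P||Q) = 0.0137 dits

H(P,Q) = 0.5786 + 0.0137 = 0.5923 dits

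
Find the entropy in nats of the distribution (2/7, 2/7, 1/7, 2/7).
1.3518 nats

Shannon entropy is H(X) = -Σ p(x) log p(x).

For P = (2/7, 2/7, 1/7, 2/7):
H = -2/7 × log_e(2/7) -2/7 × log_e(2/7) -1/7 × log_e(1/7) -2/7 × log_e(2/7)
H = 1.3518 nats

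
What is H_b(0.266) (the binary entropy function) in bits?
0.8357 bits

The binary entropy function is:
H(p) = -p log(p) - (1-p) log(1-p)

H(0.266) = -0.266 × log_2(0.266) - 0.734 × log_2(0.734)
H(0.266) = 0.8357 bits

Note: Binary entropy is maximized at p=0.5 (H=1 bit) and minimized at p=0 or p=1 (H=0).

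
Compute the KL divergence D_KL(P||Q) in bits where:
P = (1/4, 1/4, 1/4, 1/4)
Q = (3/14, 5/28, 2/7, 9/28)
0.0382 bits

KL divergence: D_KL(P||Q) = Σ p(x) log(p(x)/q(x))

Computing term by term:
  x=0: 1/4 × log_2[(1/4)/(3/14)] = 1/4 × 0.2224 = 0.0556
  x=1: 1/4 × log_2[(1/4)/(5/28)] = 1/4 × 0.4854 = 0.1214
  x=2: 1/4 × log_2[(1/4)/(2/7)] = 1/4 × -0.1926 = -0.0482
  x=3: 1/4 × log_2[(1/4)/(9/28)] = 1/4 × -0.3626 = -0.0906

D_KL(P||Q) = 0.0382 bits

Note: KL divergence is always non-negative and equals 0 iff P = Q.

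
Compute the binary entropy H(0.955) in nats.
0.1835 nats

The binary entropy function is:
H(p) = -p log(p) - (1-p) log(1-p)

H(0.955) = -0.955 × log_e(0.955) - 0.045 × log_e(0.045)
H(0.955) = 0.1835 nats

Note: Binary entropy is maximized at p=0.5 (H=1 bit) and minimized at p=0 or p=1 (H=0).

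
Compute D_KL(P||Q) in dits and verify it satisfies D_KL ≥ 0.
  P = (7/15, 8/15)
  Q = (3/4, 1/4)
0.0793 dits

KL divergence satisfies the Gibbs inequality: D_KL(P||Q) ≥ 0 for all distributions P, Q.

D_KL(P||Q) = Σ p(x) log(p(x)/q(x))
Term by term:
  x=0: 7/15 × log_10[(7/15)/(3/4)] = -0.0962
  x=1: 8/15 × log_10[(8/15)/(1/4)] = 0.1755
D_KL(P||Q) = 0.0793 dits

D_KL(P||Q) = 0.0793 ≥ 0 ✓

This non-negativity is a fundamental property: relative entropy cannot be negative because it measures how different Q is from P.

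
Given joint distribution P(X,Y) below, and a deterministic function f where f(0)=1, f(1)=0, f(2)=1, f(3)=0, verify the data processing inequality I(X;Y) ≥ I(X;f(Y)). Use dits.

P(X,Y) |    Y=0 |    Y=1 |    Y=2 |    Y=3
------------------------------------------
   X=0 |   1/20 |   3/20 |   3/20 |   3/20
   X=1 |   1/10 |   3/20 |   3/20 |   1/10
I(X;Y) = 0.0059, I(X;f(Y)) = 0.0022, inequality holds: 0.0059 ≥ 0.0022

Data Processing Inequality: For any Markov chain X → Y → Z, we have I(X;Y) ≥ I(X;Z).

Here Z = f(Y) is a deterministic function of Y, forming X → Y → Z.

Original I(X;Y) = 0.0059 dits

After applying f:
P(X,Z) where Z=f(Y):
- P(X,Z=0) = P(X,Y=1) + P(X,Y=3)
- P(X,Z=1) = P(X,Y=0) + P(X,Y=2)

I(X;Z) = I(X;f(Y)) = 0.0022 dits

Verification: 0.0059 ≥ 0.0022 ✓

Information cannot be created by processing; the function f can only lose information about X.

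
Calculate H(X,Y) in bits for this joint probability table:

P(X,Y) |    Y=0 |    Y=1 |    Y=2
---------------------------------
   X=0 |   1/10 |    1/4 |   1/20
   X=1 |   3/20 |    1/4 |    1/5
2.4232 bits

Joint entropy is H(X,Y) = -Σ_{x,y} p(x,y) log p(x,y).

Summing over all non-zero entries:
H(X,Y) = -[1/10·log_2(1/10) + 1/4·log_2(1/4) + 1/20·log_2(1/20) + 3/20·log_2(3/20) + 1/4·log_2(1/4) + 1/5·log_2(1/5)]
H(X,Y) = 2.4232 bits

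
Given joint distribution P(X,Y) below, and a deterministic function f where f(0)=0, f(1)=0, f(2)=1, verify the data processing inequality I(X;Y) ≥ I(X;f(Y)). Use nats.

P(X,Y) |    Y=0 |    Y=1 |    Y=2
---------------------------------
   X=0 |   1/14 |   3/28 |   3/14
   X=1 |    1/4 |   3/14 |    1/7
I(X;Y) = 0.0548, I(X;f(Y)) = 0.0498, inequality holds: 0.0548 ≥ 0.0498

Data Processing Inequality: For any Markov chain X → Y → Z, we have I(X;Y) ≥ I(X;Z).

Here Z = f(Y) is a deterministic function of Y, forming X → Y → Z.

Original I(X;Y) = 0.0548 nats

After applying f:
P(X,Z) where Z=f(Y):
- P(X,Z=0) = P(X,Y=0) + P(X,Y=1)
- P(X,Z=1) = P(X,Y=2)

I(X;Z) = I(X;f(Y)) = 0.0498 nats

Verification: 0.0548 ≥ 0.0498 ✓

Information cannot be created by processing; the function f can only lose information about X.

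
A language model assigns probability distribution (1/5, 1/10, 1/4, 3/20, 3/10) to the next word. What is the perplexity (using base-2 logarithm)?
4.6855

Perplexity is 2^H (or exp(H) for natural log).

First, H = -Σ p log p = 2.2282 bits
Perplexity = 2^2.2282 = 4.6855

Interpretation: The model's uncertainty is equivalent to choosing uniformly among 4.7 options.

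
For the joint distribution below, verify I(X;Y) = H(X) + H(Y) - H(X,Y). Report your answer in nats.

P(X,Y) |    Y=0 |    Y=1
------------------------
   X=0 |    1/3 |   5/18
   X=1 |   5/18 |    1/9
I(X;Y) = 0.0145 nats

Mutual information has multiple equivalent forms:
- I(X;Y) = H(X) - H(X|Y)
- I(X;Y) = H(Y) - H(Y|X)
- I(X;Y) = H(X) + H(Y) - H(X,Y)

Computing all quantities:
H(X) = 0.6682, H(Y) = 0.6682, H(X,Y) = 1.3220
H(X|Y) = 0.6537, H(Y|X) = 0.6537

Verification:
H(X) - H(X|Y) = 0.6682 - 0.6537 = 0.0145
H(Y) - H(Y|X) = 0.6682 - 0.6537 = 0.0145
H(X) + H(Y) - H(X,Y) = 0.6682 + 0.6682 - 1.3220 = 0.0145

All forms give I(X;Y) = 0.0145 nats. ✓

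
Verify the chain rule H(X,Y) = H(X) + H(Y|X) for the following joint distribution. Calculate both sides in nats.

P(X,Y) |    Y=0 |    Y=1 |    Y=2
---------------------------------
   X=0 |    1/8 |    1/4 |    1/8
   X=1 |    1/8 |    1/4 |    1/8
H(X,Y) = 1.7329, H(X) = 0.6931, H(Y|X) = 1.0397 (all in nats)

Chain rule: H(X,Y) = H(X) + H(Y|X)

Left side — joint entropy directly:
H(X,Y) = -Σ p(x,y) log p(x,y) = 1.7329 nats

Right side — compute H(Y|X) from the conditional distributions:
P(X) = (1/2, 1/2), so H(X) = 0.6931 nats
H(Y|X) = Σ_x P(X=x) · H(Y|X=x):
  P(Y|X=0) = (1/4, 1/2, 1/4), H(Y|X=0) = 1.0397, weight P(X=0) = 1/2
  P(Y|X=1) = (1/4, 1/2, 1/4), H(Y|X=1) = 1.0397, weight P(X=1) = 1/2
H(Y|X) = 1.0397 nats

H(X) + H(Y|X) = 0.6931 + 1.0397 = 1.7329 nats

Both sides equal 1.7329 nats. ✓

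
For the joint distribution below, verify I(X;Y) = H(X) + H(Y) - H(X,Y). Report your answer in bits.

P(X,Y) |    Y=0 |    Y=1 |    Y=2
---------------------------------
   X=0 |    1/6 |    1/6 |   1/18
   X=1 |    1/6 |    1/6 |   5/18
I(X;Y) = 0.0807 bits

Mutual information has multiple equivalent forms:
- I(X;Y) = H(X) - H(X|Y)
- I(X;Y) = H(Y) - H(Y|X)
- I(X;Y) = H(X) + H(Y) - H(X,Y)

Computing all quantities:
H(X) = 0.9641, H(Y) = 1.5850, H(X,Y) = 2.4683
H(X|Y) = 0.8833, H(Y|X) = 1.5042

Verification:
H(X) - H(X|Y) = 0.9641 - 0.8833 = 0.0807
H(Y) - H(Y|X) = 1.5850 - 1.5042 = 0.0807
H(X) + H(Y) - H(X,Y) = 0.9641 + 1.5850 - 2.4683 = 0.0807

All forms give I(X;Y) = 0.0807 bits. ✓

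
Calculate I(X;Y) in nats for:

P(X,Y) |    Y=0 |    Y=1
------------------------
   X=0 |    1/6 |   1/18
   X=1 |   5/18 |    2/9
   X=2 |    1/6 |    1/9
0.0129 nats

Mutual information: I(X;Y) = H(X) + H(Y) - H(X,Y)

Marginals:
P(X) = (2/9, 1/2, 5/18), H(X) = 1.0366 nats
P(Y) = (11/18, 7/18), H(Y) = 0.6682 nats

Joint entropy: H(X,Y) = 1.6920 nats

I(X;Y) = 1.0366 + 0.6682 - 1.6920 = 0.0129 nats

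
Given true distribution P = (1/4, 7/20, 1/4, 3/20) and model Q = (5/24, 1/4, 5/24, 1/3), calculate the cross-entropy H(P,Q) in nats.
1.4343 nats

Cross-entropy: H(P,Q) = -Σ p(x) log q(x)

Alternatively: H(P,Q) = H(P) + D_KL(P||Q)
H(P) = 1.3452 nats
D_KL(P||Q) = 0.0891 nats

H(P,Q) = 1.3452 + 0.0891 = 1.4343 nats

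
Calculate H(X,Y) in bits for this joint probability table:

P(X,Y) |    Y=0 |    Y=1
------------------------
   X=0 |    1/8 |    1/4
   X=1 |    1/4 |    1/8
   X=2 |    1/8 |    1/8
2.5000 bits

Joint entropy is H(X,Y) = -Σ_{x,y} p(x,y) log p(x,y).

Summing over all non-zero entries:
H(X,Y) = -[1/8·log_2(1/8) + 1/4·log_2(1/4) + 1/4·log_2(1/4) + 1/8·log_2(1/8) + 1/8·log_2(1/8) + 1/8·log_2(1/8)]
H(X,Y) = 2.5000 bits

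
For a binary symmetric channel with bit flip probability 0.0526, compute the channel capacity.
0.7027 bits

For a binary symmetric channel (BSC) with error probability p:
Capacity C = 1 - H(p) bits per symbol

where H(p) = -p log₂(p) - (1-p) log₂(1-p) is the binary entropy function.

H(0.0526) = 0.2973 bits
C = 1 - 0.2973 = 0.7027 bits per symbol

This means we can reliably transmit up to 0.7027 bits of information per channel use.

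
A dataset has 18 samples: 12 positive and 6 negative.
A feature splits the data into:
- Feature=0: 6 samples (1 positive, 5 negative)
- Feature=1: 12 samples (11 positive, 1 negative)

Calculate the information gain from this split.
0.4257 bits

Information Gain = H(Y) - H(Y|Feature)

Before split:
P(positive) = 12/18 = 0.6667
H(Y) = 0.9183 bits

After split:
Feature=0: H = 0.6500 bits (weight = 6/18)
Feature=1: H = 0.4138 bits (weight = 12/18)
H(Y|Feature) = (6/18)×0.6500 + (12/18)×0.4138 = 0.4926 bits

Information Gain = 0.9183 - 0.4926 = 0.4257 bits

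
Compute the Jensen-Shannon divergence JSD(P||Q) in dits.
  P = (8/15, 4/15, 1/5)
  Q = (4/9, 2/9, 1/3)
0.0050 dits

Jensen-Shannon divergence is:
JSD(P||Q) = 0.5 × D_KL(P||M) + 0.5 × D_KL(Q||M)
where M = 0.5 × (P + Q) is the mixture distribution.

M = 0.5 × (8/15, 4/15, 1/5) + 0.5 × (4/9, 2/9, 1/3) = (0.488889, 0.244444, 4/15)

D_KL(P||M) = 0.0052 dits
D_KL(Q||M) = 0.0047 dits

JSD(P||Q) = 0.5 × 0.0052 + 0.5 × 0.0047 = 0.0050 dits

Unlike KL divergence, JSD is symmetric and bounded: 0 ≤ JSD ≤ log(2).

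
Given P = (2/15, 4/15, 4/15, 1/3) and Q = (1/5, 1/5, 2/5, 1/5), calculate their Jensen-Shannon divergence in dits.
0.0091 dits

Jensen-Shannon divergence is:
JSD(P||Q) = 0.5 × D_KL(P||M) + 0.5 × D_KL(Q||M)
where M = 0.5 × (P + Q) is the mixture distribution.

M = 0.5 × (2/15, 4/15, 4/15, 1/3) + 0.5 × (1/5, 1/5, 2/5, 1/5) = (1/6, 7/30, 1/3, 4/15)

D_KL(P||M) = 0.0090 dits
D_KL(Q||M) = 0.0091 dits

JSD(P||Q) = 0.5 × 0.0090 + 0.5 × 0.0091 = 0.0091 dits

Unlike KL divergence, JSD is symmetric and bounded: 0 ≤ JSD ≤ log(2).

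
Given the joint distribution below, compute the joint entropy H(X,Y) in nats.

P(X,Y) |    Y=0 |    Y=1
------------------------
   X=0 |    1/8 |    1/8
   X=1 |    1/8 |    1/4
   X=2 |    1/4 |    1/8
1.7329 nats

Joint entropy is H(X,Y) = -Σ_{x,y} p(x,y) log p(x,y).

Summing over all non-zero entries:
H(X,Y) = -[1/8·log_e(1/8) + 1/8·log_e(1/8) + 1/8·log_e(1/8) + 1/4·log_e(1/4) + 1/4·log_e(1/4) + 1/8·log_e(1/8)]
H(X,Y) = 1.7329 nats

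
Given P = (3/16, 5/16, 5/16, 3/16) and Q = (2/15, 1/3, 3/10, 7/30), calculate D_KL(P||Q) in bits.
0.0224 bits

KL divergence: D_KL(P||Q) = Σ p(x) log(p(x)/q(x))

Computing term by term:
  x=0: 3/16 × log_2[(3/16)/(2/15)] = 3/16 × 0.4919 = 0.0922
  x=1: 5/16 × log_2[(5/16)/(1/3)] = 5/16 × -0.0931 = -0.0291
  x=2: 5/16 × log_2[(5/16)/(3/10)] = 5/16 × 0.0589 = 0.0184
  x=3: 3/16 × log_2[(3/16)/(7/30)] = 3/16 × -0.3155 = -0.0592

D_KL(P||Q) = 0.0224 bits

Note: KL divergence is always non-negative and equals 0 iff P = Q.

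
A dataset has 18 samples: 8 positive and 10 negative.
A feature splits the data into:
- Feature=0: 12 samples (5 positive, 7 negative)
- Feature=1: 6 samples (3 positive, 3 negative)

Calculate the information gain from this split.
0.0045 bits

Information Gain = H(Y) - H(Y|Feature)

Before split:
P(positive) = 8/18 = 0.4444
H(Y) = 0.9911 bits

After split:
Feature=0: H = 0.9799 bits (weight = 12/18)
Feature=1: H = 1.0000 bits (weight = 6/18)
H(Y|Feature) = (12/18)×0.9799 + (6/18)×1.0000 = 0.9866 bits

Information Gain = 0.9911 - 0.9866 = 0.0045 bits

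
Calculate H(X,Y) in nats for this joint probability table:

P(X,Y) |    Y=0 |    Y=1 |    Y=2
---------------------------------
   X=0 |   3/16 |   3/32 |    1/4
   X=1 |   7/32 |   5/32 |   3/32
1.7268 nats

Joint entropy is H(X,Y) = -Σ_{x,y} p(x,y) log p(x,y).

Summing over all non-zero entries:
H(X,Y) = -[3/16·log_e(3/16) + 3/32·log_e(3/32) + 1/4·log_e(1/4) + 7/32·log_e(7/32) + 5/32·log_e(5/32) + 3/32·log_e(3/32)]
H(X,Y) = 1.7268 nats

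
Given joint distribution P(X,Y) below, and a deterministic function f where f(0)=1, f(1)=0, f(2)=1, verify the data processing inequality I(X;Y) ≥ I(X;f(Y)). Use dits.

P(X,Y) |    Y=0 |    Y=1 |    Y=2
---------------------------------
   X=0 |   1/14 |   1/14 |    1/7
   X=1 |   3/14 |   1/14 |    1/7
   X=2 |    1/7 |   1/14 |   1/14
I(X;Y) = 0.0145, I(X;f(Y)) = 0.0022, inequality holds: 0.0145 ≥ 0.0022

Data Processing Inequality: For any Markov chain X → Y → Z, we have I(X;Y) ≥ I(X;Z).

Here Z = f(Y) is a deterministic function of Y, forming X → Y → Z.

Original I(X;Y) = 0.0145 dits

After applying f:
P(X,Z) where Z=f(Y):
- P(X,Z=0) = P(X,Y=1)
- P(X,Z=1) = P(X,Y=0) + P(X,Y=2)

I(X;Z) = I(X;f(Y)) = 0.0022 dits

Verification: 0.0145 ≥ 0.0022 ✓

Information cannot be created by processing; the function f can only lose information about X.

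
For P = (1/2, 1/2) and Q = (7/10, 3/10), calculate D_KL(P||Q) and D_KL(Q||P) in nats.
D_KL(P||Q) = 0.0872, D_KL(Q||P) = 0.0823

KL divergence is not symmetric: D_KL(P||Q) ≠ D_KL(Q||P) in general.

D_KL(P||Q) = 0.0872 nats
D_KL(Q||P) = 0.0823 nats

No, they are not equal!

This asymmetry is why KL divergence is not a true distance metric.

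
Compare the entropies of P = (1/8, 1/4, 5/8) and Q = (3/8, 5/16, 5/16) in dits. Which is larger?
Q

Computing entropies in dits:
H(P) = 0.3910
H(Q) = 0.4755

Distribution Q has higher entropy.

Intuition: The distribution closer to uniform (more spread out) has higher entropy.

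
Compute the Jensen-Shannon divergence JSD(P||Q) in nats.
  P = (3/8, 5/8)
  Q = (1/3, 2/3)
0.0009 nats

Jensen-Shannon divergence is:
JSD(P||Q) = 0.5 × D_KL(P||M) + 0.5 × D_KL(Q||M)
where M = 0.5 × (P + Q) is the mixture distribution.

M = 0.5 × (3/8, 5/8) + 0.5 × (1/3, 2/3) = (0.354167, 0.645833)

D_KL(P||M) = 0.0009 nats
D_KL(Q||M) = 0.0010 nats

JSD(P||Q) = 0.5 × 0.0009 + 0.5 × 0.0010 = 0.0009 nats

Unlike KL divergence, JSD is symmetric and bounded: 0 ≤ JSD ≤ log(2).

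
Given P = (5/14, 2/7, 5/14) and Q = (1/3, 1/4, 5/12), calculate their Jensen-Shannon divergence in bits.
0.0028 bits

Jensen-Shannon divergence is:
JSD(P||Q) = 0.5 × D_KL(P||M) + 0.5 × D_KL(Q||M)
where M = 0.5 × (P + Q) is the mixture distribution.

M = 0.5 × (5/14, 2/7, 5/14) + 0.5 × (1/3, 1/4, 5/12) = (0.345238, 0.267857, 0.386905)

D_KL(P||M) = 0.0028 bits
D_KL(Q||M) = 0.0028 bits

JSD(P||Q) = 0.5 × 0.0028 + 0.5 × 0.0028 = 0.0028 bits

Unlike KL divergence, JSD is symmetric and bounded: 0 ≤ JSD ≤ log(2).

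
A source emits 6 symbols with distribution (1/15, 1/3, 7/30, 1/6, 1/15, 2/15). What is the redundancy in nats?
0.1576 nats

Redundancy measures how far a source is from maximum entropy:
R = H_max - H(X)

Maximum entropy for 6 symbols: H_max = log_e(6) = 1.7918 nats
Actual entropy: H(X) = 1.6341 nats
Redundancy: R = 1.7918 - 1.6341 = 0.1576 nats

This redundancy represents potential for compression: the source could be compressed by 0.1576 nats per symbol.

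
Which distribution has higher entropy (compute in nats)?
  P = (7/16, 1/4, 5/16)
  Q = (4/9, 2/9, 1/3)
P

Computing entropies in nats:
H(P) = 1.0717
H(Q) = 1.0609

Distribution P has higher entropy.

Intuition: The distribution closer to uniform (more spread out) has higher entropy.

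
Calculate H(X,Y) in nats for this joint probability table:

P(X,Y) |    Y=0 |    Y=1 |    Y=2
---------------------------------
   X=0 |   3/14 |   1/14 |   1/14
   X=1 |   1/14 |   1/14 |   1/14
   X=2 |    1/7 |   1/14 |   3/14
2.0692 nats

Joint entropy is H(X,Y) = -Σ_{x,y} p(x,y) log p(x,y).

Summing over all non-zero entries:
H(X,Y) = -[3/14·log_e(3/14) + 1/14·log_e(1/14) + 1/14·log_e(1/14) + 1/14·log_e(1/14) + 1/14·log_e(1/14) + 1/14·log_e(1/14) + 1/7·log_e(1/7) + 1/14·log_e(1/14) + 3/14·log_e(3/14)]
H(X,Y) = 2.0692 nats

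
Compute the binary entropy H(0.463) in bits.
0.9960 bits

The binary entropy function is:
H(p) = -p log(p) - (1-p) log(1-p)

H(0.463) = -0.463 × log_2(0.463) - 0.537 × log_2(0.537)
H(0.463) = 0.9960 bits

Note: Binary entropy is maximized at p=0.5 (H=1 bit) and minimized at p=0 or p=1 (H=0).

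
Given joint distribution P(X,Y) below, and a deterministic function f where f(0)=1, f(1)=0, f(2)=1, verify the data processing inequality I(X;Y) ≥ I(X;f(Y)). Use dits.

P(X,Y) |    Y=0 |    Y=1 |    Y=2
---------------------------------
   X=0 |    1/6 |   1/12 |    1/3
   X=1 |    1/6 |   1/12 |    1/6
I(X;Y) = 0.0062, I(X;f(Y)) = 0.0012, inequality holds: 0.0062 ≥ 0.0012

Data Processing Inequality: For any Markov chain X → Y → Z, we have I(X;Y) ≥ I(X;Z).

Here Z = f(Y) is a deterministic function of Y, forming X → Y → Z.

Original I(X;Y) = 0.0062 dits

After applying f:
P(X,Z) where Z=f(Y):
- P(X,Z=0) = P(X,Y=1)
- P(X,Z=1) = P(X,Y=0) + P(X,Y=2)

I(X;Z) = I(X;f(Y)) = 0.0012 dits

Verification: 0.0062 ≥ 0.0012 ✓

Information cannot be created by processing; the function f can only lose information about X.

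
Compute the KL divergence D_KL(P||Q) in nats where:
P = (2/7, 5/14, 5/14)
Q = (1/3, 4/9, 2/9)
0.0473 nats

KL divergence: D_KL(P||Q) = Σ p(x) log(p(x)/q(x))

Computing term by term:
  x=0: 2/7 × log_e[(2/7)/(1/3)] = 2/7 × -0.1542 = -0.0440
  x=1: 5/14 × log_e[(5/14)/(4/9)] = 5/14 × -0.2187 = -0.0781
  x=2: 5/14 × log_e[(5/14)/(2/9)] = 5/14 × 0.4745 = 0.1694

D_KL(P||Q) = 0.0473 nats

Note: KL divergence is always non-negative and equals 0 iff P = Q.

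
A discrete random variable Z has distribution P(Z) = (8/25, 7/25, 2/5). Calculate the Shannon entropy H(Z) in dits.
0.4723 dits

Shannon entropy is H(X) = -Σ p(x) log p(x).

For P = (8/25, 7/25, 2/5):
H = -8/25 × log_10(8/25) -7/25 × log_10(7/25) -2/5 × log_10(2/5)
H = 0.4723 dits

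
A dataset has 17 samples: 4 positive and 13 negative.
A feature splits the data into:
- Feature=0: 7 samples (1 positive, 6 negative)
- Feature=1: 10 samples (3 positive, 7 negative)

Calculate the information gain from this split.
0.0251 bits

Information Gain = H(Y) - H(Y|Feature)

Before split:
P(positive) = 4/17 = 0.2353
H(Y) = 0.7871 bits

After split:
Feature=0: H = 0.5917 bits (weight = 7/17)
Feature=1: H = 0.8813 bits (weight = 10/17)
H(Y|Feature) = (7/17)×0.5917 + (10/17)×0.8813 = 0.7620 bits

Information Gain = 0.7871 - 0.7620 = 0.0251 bits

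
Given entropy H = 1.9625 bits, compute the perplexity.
3.8974

Perplexity is 2^H (or exp(H) for natural log).

H = 1.9625 bits
Perplexity = 2^1.9625 = 3.8974

Interpretation: The model's uncertainty is equivalent to choosing uniformly among 3.9 options.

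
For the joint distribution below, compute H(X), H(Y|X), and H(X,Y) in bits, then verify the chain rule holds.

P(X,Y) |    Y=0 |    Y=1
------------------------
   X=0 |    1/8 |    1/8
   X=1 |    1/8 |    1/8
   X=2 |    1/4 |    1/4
H(X,Y) = 2.5000, H(X) = 1.5000, H(Y|X) = 1.0000 (all in bits)

Chain rule: H(X,Y) = H(X) + H(Y|X)

Left side — joint entropy directly:
H(X,Y) = -Σ p(x,y) log p(x,y) = 2.5000 bits

Right side — compute H(Y|X) from the conditional distributions:
P(X) = (1/4, 1/4, 1/2), so H(X) = 1.5000 bits
H(Y|X) = Σ_x P(X=x) · H(Y|X=x):
  P(Y|X=0) = (1/2, 1/2), H(Y|X=0) = 1.0000, weight P(X=0) = 1/4
  P(Y|X=1) = (1/2, 1/2), H(Y|X=1) = 1.0000, weight P(X=1) = 1/4
  P(Y|X=2) = (1/2, 1/2), H(Y|X=2) = 1.0000, weight P(X=2) = 1/2
H(Y|X) = 1.0000 bits

H(X) + H(Y|X) = 1.5000 + 1.0000 = 2.5000 bits

Both sides equal 2.5000 bits. ✓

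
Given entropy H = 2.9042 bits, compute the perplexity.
7.4860

Perplexity is 2^H (or exp(H) for natural log).

H = 2.9042 bits
Perplexity = 2^2.9042 = 7.4860

Interpretation: The model's uncertainty is equivalent to choosing uniformly among 7.5 options.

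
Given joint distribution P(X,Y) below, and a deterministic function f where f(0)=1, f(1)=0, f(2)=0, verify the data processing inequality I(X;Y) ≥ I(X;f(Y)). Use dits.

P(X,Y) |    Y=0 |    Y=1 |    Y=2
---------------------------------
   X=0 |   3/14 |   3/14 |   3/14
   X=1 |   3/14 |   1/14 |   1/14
I(X;Y) = 0.0145, I(X;f(Y)) = 0.0145, inequality holds: 0.0145 ≥ 0.0145

Data Processing Inequality: For any Markov chain X → Y → Z, we have I(X;Y) ≥ I(X;Z).

Here Z = f(Y) is a deterministic function of Y, forming X → Y → Z.

Original I(X;Y) = 0.0145 dits

After applying f:
P(X,Z) where Z=f(Y):
- P(X,Z=0) = P(X,Y=1) + P(X,Y=2)
- P(X,Z=1) = P(X,Y=0)

I(X;Z) = I(X;f(Y)) = 0.0145 dits

Verification: 0.0145 ≥ 0.0145 ✓

Information cannot be created by processing; the function f can only lose information about X.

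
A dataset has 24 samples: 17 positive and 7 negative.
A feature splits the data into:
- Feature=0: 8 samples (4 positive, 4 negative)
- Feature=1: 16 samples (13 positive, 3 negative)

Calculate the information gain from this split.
0.0734 bits

Information Gain = H(Y) - H(Y|Feature)

Before split:
P(positive) = 17/24 = 0.7083
H(Y) = 0.8709 bits

After split:
Feature=0: H = 1.0000 bits (weight = 8/24)
Feature=1: H = 0.6962 bits (weight = 16/24)
H(Y|Feature) = (8/24)×1.0000 + (16/24)×0.6962 = 0.7975 bits

Information Gain = 0.8709 - 0.7975 = 0.0734 bits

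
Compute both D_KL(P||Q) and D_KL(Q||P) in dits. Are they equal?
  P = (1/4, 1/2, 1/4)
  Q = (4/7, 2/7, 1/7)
D_KL(P||Q) = 0.0925, D_KL(Q||P) = 0.1010

KL divergence is not symmetric: D_KL(P||Q) ≠ D_KL(Q||P) in general.

D_KL(P||Q) = 0.0925 dits
D_KL(Q||P) = 0.1010 dits

No, they are not equal!

This asymmetry is why KL divergence is not a true distance metric.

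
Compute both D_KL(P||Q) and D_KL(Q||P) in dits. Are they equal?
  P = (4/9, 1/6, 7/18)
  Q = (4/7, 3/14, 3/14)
D_KL(P||Q) = 0.0340, D_KL(Q||P) = 0.0303

KL divergence is not symmetric: D_KL(P||Q) ≠ D_KL(Q||P) in general.

D_KL(P||Q) = 0.0340 dits
D_KL(Q||P) = 0.0303 dits

No, they are not equal!

This asymmetry is why KL divergence is not a true distance metric.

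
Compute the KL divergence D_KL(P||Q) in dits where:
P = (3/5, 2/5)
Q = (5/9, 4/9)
0.0018 dits

KL divergence: D_KL(P||Q) = Σ p(x) log(p(x)/q(x))

Computing term by term:
  x=0: 3/5 × log_10[(3/5)/(5/9)] = 3/5 × 0.0334 = 0.0201
  x=1: 2/5 × log_10[(2/5)/(4/9)] = 2/5 × -0.0458 = -0.0183

D_KL(P||Q) = 0.0018 dits

Note: KL divergence is always non-negative and equals 0 iff P = Q.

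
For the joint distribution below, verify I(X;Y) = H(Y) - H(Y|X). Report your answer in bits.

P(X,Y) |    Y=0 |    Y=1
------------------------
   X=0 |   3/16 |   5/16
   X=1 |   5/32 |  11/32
I(X;Y) = 0.0031 bits

Mutual information has multiple equivalent forms:
- I(X;Y) = H(X) - H(X|Y)
- I(X;Y) = H(Y) - H(Y|X)
- I(X;Y) = H(X) + H(Y) - H(X,Y)

Computing all quantities:
H(X) = 1.0000, H(Y) = 0.9284, H(X,Y) = 1.9252
H(X|Y) = 0.9969, H(Y|X) = 0.9252

Verification:
H(X) - H(X|Y) = 1.0000 - 0.9969 = 0.0031
H(Y) - H(Y|X) = 0.9284 - 0.9252 = 0.0031
H(X) + H(Y) - H(X,Y) = 1.0000 + 0.9284 - 1.9252 = 0.0031

All forms give I(X;Y) = 0.0031 bits. ✓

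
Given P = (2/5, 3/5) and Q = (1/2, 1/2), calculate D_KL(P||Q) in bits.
0.0290 bits

KL divergence: D_KL(P||Q) = Σ p(x) log(p(x)/q(x))

Computing term by term:
  x=0: 2/5 × log_2[(2/5)/(1/2)] = 2/5 × -0.3219 = -0.1288
  x=1: 3/5 × log_2[(3/5)/(1/2)] = 3/5 × 0.2630 = 0.1578

D_KL(P||Q) = 0.0290 bits

Note: KL divergence is always non-negative and equals 0 iff P = Q.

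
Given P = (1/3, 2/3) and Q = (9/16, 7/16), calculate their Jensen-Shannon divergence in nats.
0.0268 nats

Jensen-Shannon divergence is:
JSD(P||Q) = 0.5 × D_KL(P||M) + 0.5 × D_KL(Q||M)
where M = 0.5 × (P + Q) is the mixture distribution.

M = 0.5 × (1/3, 2/3) + 0.5 × (9/16, 7/16) = (0.447917, 0.552083)

D_KL(P||M) = 0.0272 nats
D_KL(Q||M) = 0.0264 nats

JSD(P||Q) = 0.5 × 0.0272 + 0.5 × 0.0264 = 0.0268 nats

Unlike KL divergence, JSD is symmetric and bounded: 0 ≤ JSD ≤ log(2).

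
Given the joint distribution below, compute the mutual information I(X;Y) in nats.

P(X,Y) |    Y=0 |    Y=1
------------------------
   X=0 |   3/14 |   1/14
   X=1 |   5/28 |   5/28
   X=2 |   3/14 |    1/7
0.0214 nats

Mutual information: I(X;Y) = H(X) + H(Y) - H(X,Y)

Marginals:
P(X) = (2/7, 5/14, 5/14), H(X) = 1.0934 nats
P(Y) = (17/28, 11/28), H(Y) = 0.6700 nats

Joint entropy: H(X,Y) = 1.7420 nats

I(X;Y) = 1.0934 + 0.6700 - 1.7420 = 0.0214 nats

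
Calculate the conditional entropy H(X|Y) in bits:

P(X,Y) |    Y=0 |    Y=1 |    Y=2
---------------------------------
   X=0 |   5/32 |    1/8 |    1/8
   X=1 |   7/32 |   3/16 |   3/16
0.9743 bits

Using the chain rule: H(X|Y) = H(X,Y) - H(Y)

First, compute H(X,Y) = 2.5537 bits

Marginal P(Y) = (3/8, 5/16, 5/16)
H(Y) = 1.5794 bits

H(X|Y) = H(X,Y) - H(Y) = 2.5537 - 1.5794 = 0.9743 bits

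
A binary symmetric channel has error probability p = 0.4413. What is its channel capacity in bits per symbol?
0.0100 bits

For a binary symmetric channel (BSC) with error probability p:
Capacity C = 1 - H(p) bits per symbol

where H(p) = -p log₂(p) - (1-p) log₂(1-p) is the binary entropy function.

H(0.4413) = 0.9900 bits
C = 1 - 0.9900 = 0.0100 bits per symbol

This means we can reliably transmit up to 0.0100 bits of information per channel use.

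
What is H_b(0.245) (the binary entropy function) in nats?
0.5568 nats

The binary entropy function is:
H(p) = -p log(p) - (1-p) log(1-p)

H(0.245) = -0.245 × log_e(0.245) - 0.755 × log_e(0.755)
H(0.245) = 0.5568 nats

Note: Binary entropy is maximized at p=0.5 (H=1 bit) and minimized at p=0 or p=1 (H=0).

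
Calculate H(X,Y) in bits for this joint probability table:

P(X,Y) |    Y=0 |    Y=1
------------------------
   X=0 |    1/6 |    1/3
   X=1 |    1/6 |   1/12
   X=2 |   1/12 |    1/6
2.4183 bits

Joint entropy is H(X,Y) = -Σ_{x,y} p(x,y) log p(x,y).

Summing over all non-zero entries:
H(X,Y) = -[1/6·log_2(1/6) + 1/3·log_2(1/3) + 1/6·log_2(1/6) + 1/12·log_2(1/12) + 1/12·log_2(1/12) + 1/6·log_2(1/6)]
H(X,Y) = 2.4183 bits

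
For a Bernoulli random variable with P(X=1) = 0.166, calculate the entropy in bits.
0.6485 bits

The binary entropy function is:
H(p) = -p log(p) - (1-p) log(1-p)

H(0.166) = -0.166 × log_2(0.166) - 0.834 × log_2(0.834)
H(0.166) = 0.6485 bits

Note: Binary entropy is maximized at p=0.5 (H=1 bit) and minimized at p=0 or p=1 (H=0).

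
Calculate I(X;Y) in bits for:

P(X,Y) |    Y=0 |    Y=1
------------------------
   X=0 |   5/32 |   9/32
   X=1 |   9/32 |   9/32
0.0148 bits

Mutual information: I(X;Y) = H(X) + H(Y) - H(X,Y)

Marginals:
P(X) = (7/16, 9/16), H(X) = 0.9887 bits
P(Y) = (7/16, 9/16), H(Y) = 0.9887 bits

Joint entropy: H(X,Y) = 1.9626 bits

I(X;Y) = 0.9887 + 0.9887 - 1.9626 = 0.0148 bits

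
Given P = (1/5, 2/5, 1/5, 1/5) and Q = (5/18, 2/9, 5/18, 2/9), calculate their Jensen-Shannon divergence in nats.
0.0195 nats

Jensen-Shannon divergence is:
JSD(P||Q) = 0.5 × D_KL(P||M) + 0.5 × D_KL(Q||M)
where M = 0.5 × (P + Q) is the mixture distribution.

M = 0.5 × (1/5, 2/5, 1/5, 1/5) + 0.5 × (5/18, 2/9, 5/18, 2/9) = (0.238889, 0.311111, 0.238889, 0.211111)

D_KL(P||M) = 0.0186 nats
D_KL(Q||M) = 0.0204 nats

JSD(P||Q) = 0.5 × 0.0186 + 0.5 × 0.0204 = 0.0195 nats

Unlike KL divergence, JSD is symmetric and bounded: 0 ≤ JSD ≤ log(2).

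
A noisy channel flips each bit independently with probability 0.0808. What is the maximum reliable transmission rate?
0.5950 bits

For a binary symmetric channel (BSC) with error probability p:
Capacity C = 1 - H(p) bits per symbol

where H(p) = -p log₂(p) - (1-p) log₂(1-p) is the binary entropy function.

H(0.0808) = 0.4050 bits
C = 1 - 0.4050 = 0.5950 bits per symbol

This means we can reliably transmit up to 0.5950 bits of information per channel use.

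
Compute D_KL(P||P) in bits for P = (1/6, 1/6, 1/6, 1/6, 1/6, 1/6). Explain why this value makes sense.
0.0000 bits

KL divergence satisfies the Gibbs inequality: D_KL(P||Q) ≥ 0 for all distributions P, Q.

D_KL(P||Q) = Σ p(x) log(p(x)/q(x))
Each term is p(x) × log_2(p(x)/p(x)) = p(x) × log_2(1) = 0, so the sum is 0.
D_KL(P||Q) = 0.0000 bits

When P = Q, the KL divergence is exactly 0, as there is no 'divergence' between identical distributions.

This non-negativity is a fundamental property: relative entropy cannot be negative because it measures how different Q is from P.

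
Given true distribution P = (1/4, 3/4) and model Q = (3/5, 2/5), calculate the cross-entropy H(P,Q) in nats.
0.8149 nats

Cross-entropy: H(P,Q) = -Σ p(x) log q(x)

Alternatively: H(P,Q) = H(P) + D_KL(P||Q)
H(P) = 0.5623 nats
D_KL(P||Q) = 0.2526 nats

H(P,Q) = 0.5623 + 0.2526 = 0.8149 nats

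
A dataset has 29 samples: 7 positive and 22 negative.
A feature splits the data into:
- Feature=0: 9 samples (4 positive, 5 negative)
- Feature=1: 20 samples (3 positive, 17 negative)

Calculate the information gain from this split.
0.0692 bits

Information Gain = H(Y) - H(Y|Feature)

Before split:
P(positive) = 7/29 = 0.2414
H(Y) = 0.7973 bits

After split:
Feature=0: H = 0.9911 bits (weight = 9/29)
Feature=1: H = 0.6098 bits (weight = 20/29)
H(Y|Feature) = (9/29)×0.9911 + (20/29)×0.6098 = 0.7282 bits

Information Gain = 0.7973 - 0.7282 = 0.0692 bits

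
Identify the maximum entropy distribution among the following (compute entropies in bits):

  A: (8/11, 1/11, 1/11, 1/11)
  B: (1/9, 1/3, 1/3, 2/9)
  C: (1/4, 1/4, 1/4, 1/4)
C

For a discrete distribution over n outcomes, entropy is maximized by the uniform distribution.

Computing entropies:
H(A) = 1.2776 bits
H(B) = 1.8911 bits
H(C) = 2.0000 bits

The uniform distribution (where all probabilities equal 1/4) achieves the maximum entropy of log_2(4) = 2.0000 bits.

Distribution C has the highest entropy.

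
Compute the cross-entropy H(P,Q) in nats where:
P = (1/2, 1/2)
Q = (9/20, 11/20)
0.6982 nats

Cross-entropy: H(P,Q) = -Σ p(x) log q(x)

Alternatively: H(P,Q) = H(P) + D_KL(P||Q)
H(P) = 0.6931 nats
D_KL(P||Q) = 0.0050 nats

H(P,Q) = 0.6931 + 0.0050 = 0.6982 nats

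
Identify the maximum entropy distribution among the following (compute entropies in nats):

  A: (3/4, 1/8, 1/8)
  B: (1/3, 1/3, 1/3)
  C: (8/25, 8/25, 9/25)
B

For a discrete distribution over n outcomes, entropy is maximized by the uniform distribution.

Computing entropies:
H(A) = 0.7356 nats
H(B) = 1.0986 nats
H(C) = 1.0970 nats

The uniform distribution (where all probabilities equal 1/3) achieves the maximum entropy of log_e(3) = 1.0986 nats.

Distribution B has the highest entropy.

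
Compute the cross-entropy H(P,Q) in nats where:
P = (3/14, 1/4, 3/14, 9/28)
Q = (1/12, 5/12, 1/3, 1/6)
1.5627 nats

Cross-entropy: H(P,Q) = -Σ p(x) log q(x)

Alternatively: H(P,Q) = H(P) + D_KL(P||Q)
H(P) = 1.3716 nats
D_KL(P||Q) = 0.1911 nats

H(P,Q) = 1.3716 + 0.1911 = 1.5627 nats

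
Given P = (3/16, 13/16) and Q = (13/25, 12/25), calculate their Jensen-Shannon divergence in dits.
0.0270 dits

Jensen-Shannon divergence is:
JSD(P||Q) = 0.5 × D_KL(P||M) + 0.5 × D_KL(Q||M)
where M = 0.5 × (P + Q) is the mixture distribution.

M = 0.5 × (3/16, 13/16) + 0.5 × (13/25, 12/25) = (0.35375, 0.64625)

D_KL(P||M) = 0.0291 dits
D_KL(Q||M) = 0.0250 dits

JSD(P||Q) = 0.5 × 0.0291 + 0.5 × 0.0250 = 0.0270 dits

Unlike KL divergence, JSD is symmetric and bounded: 0 ≤ JSD ≤ log(2).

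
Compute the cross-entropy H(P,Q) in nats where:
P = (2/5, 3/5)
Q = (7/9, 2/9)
1.0030 nats

Cross-entropy: H(P,Q) = -Σ p(x) log q(x)

Alternatively: H(P,Q) = H(P) + D_KL(P||Q)
H(P) = 0.6730 nats
D_KL(P||Q) = 0.3300 nats

H(P,Q) = 0.6730 + 0.3300 = 1.0030 nats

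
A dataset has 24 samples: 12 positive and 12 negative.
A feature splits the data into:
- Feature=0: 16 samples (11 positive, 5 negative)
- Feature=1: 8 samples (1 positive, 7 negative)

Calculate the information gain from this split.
0.2215 bits

Information Gain = H(Y) - H(Y|Feature)

Before split:
P(positive) = 12/24 = 0.5000
H(Y) = 1.0000 bits

After split:
Feature=0: H = 0.8960 bits (weight = 16/24)
Feature=1: H = 0.5436 bits (weight = 8/24)
H(Y|Feature) = (16/24)×0.8960 + (8/24)×0.5436 = 0.7785 bits

Information Gain = 1.0000 - 0.7785 = 0.2215 bits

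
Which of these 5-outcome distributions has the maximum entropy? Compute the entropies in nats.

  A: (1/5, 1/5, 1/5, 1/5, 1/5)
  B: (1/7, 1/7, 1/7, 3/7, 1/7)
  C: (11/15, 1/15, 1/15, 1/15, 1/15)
A

For a discrete distribution over n outcomes, entropy is maximized by the uniform distribution.

Computing entropies:
H(A) = 1.6094 nats
H(B) = 1.4751 nats
H(C) = 0.9496 nats

The uniform distribution (where all probabilities equal 1/5) achieves the maximum entropy of log_e(5) = 1.6094 nats.

Distribution A has the highest entropy.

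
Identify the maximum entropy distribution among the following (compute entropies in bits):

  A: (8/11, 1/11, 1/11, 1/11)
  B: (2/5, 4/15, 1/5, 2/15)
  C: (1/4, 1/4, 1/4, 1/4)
C

For a discrete distribution over n outcomes, entropy is maximized by the uniform distribution.

Computing entropies:
H(A) = 1.2776 bits
H(B) = 1.8892 bits
H(C) = 2.0000 bits

The uniform distribution (where all probabilities equal 1/4) achieves the maximum entropy of log_2(4) = 2.0000 bits.

Distribution C has the highest entropy.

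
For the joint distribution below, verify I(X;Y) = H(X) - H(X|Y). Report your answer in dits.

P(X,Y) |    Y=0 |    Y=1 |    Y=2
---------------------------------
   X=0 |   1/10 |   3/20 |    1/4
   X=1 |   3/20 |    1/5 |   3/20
I(X;Y) = 0.0092 dits

Mutual information has multiple equivalent forms:
- I(X;Y) = H(X) - H(X|Y)
- I(X;Y) = H(Y) - H(Y|X)
- I(X;Y) = H(X) + H(Y) - H(X,Y)

Computing all quantities:
H(X) = 0.3010, H(Y) = 0.4693, H(X,Y) = 0.7611
H(X|Y) = 0.2918, H(Y|X) = 0.4600

Verification:
H(X) - H(X|Y) = 0.3010 - 0.2918 = 0.0092
H(Y) - H(Y|X) = 0.4693 - 0.4600 = 0.0092
H(X) + H(Y) - H(X,Y) = 0.3010 + 0.4693 - 0.7611 = 0.0092

All forms give I(X;Y) = 0.0092 dits. ✓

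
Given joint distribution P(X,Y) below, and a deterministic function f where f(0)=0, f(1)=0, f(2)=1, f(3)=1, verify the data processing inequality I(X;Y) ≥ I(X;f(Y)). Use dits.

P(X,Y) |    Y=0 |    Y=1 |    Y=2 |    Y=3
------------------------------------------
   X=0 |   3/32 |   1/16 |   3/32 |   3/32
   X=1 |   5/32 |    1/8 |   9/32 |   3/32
I(X;Y) = 0.0078, I(X;f(Y)) = 0.0001, inequality holds: 0.0078 ≥ 0.0001

Data Processing Inequality: For any Markov chain X → Y → Z, we have I(X;Y) ≥ I(X;Z).

Here Z = f(Y) is a deterministic function of Y, forming X → Y → Z.

Original I(X;Y) = 0.0078 dits

After applying f:
P(X,Z) where Z=f(Y):
- P(X,Z=0) = P(X,Y=0) + P(X,Y=1)
- P(X,Z=1) = P(X,Y=2) + P(X,Y=3)

I(X;Z) = I(X;f(Y)) = 0.0001 dits

Verification: 0.0078 ≥ 0.0001 ✓

Information cannot be created by processing; the function f can only lose information about X.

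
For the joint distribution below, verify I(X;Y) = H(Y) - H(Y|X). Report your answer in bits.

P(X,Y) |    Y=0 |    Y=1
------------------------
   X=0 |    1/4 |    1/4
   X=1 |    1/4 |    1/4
I(X;Y) = 0.0000 bits

Mutual information has multiple equivalent forms:
- I(X;Y) = H(X) - H(X|Y)
- I(X;Y) = H(Y) - H(Y|X)
- I(X;Y) = H(X) + H(Y) - H(X,Y)

Computing all quantities:
H(X) = 1.0000, H(Y) = 1.0000, H(X,Y) = 2.0000
H(X|Y) = 1.0000, H(Y|X) = 1.0000

Verification:
H(X) - H(X|Y) = 1.0000 - 1.0000 = 0.0000
H(Y) - H(Y|X) = 1.0000 - 1.0000 = 0.0000
H(X) + H(Y) - H(X,Y) = 1.0000 + 1.0000 - 2.0000 = 0.0000

All forms give I(X;Y) = 0.0000 bits. ✓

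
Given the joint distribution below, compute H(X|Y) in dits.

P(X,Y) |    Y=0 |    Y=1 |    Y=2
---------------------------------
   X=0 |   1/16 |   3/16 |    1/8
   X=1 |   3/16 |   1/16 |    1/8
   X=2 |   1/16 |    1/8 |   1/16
0.4369 dits

Using the chain rule: H(X|Y) = H(X,Y) - H(Y)

First, compute H(X,Y) = 0.9123 dits

Marginal P(Y) = (5/16, 3/8, 5/16)
H(Y) = 0.4755 dits

H(X|Y) = H(X,Y) - H(Y) = 0.9123 - 0.4755 = 0.4369 dits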